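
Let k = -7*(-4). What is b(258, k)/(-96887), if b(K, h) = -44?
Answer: 44/96887 ≈ 0.00045414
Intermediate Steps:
k = 28
b(258, k)/(-96887) = -44/(-96887) = -44*(-1/96887) = 44/96887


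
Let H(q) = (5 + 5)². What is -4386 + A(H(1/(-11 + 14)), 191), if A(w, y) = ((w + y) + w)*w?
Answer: 34714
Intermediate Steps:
H(q) = 100 (H(q) = 10² = 100)
A(w, y) = w*(y + 2*w) (A(w, y) = (y + 2*w)*w = w*(y + 2*w))
-4386 + A(H(1/(-11 + 14)), 191) = -4386 + 100*(191 + 2*100) = -4386 + 100*(191 + 200) = -4386 + 100*391 = -4386 + 39100 = 34714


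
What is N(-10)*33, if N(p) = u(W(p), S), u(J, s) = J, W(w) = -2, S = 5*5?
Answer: -66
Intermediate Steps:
S = 25
N(p) = -2
N(-10)*33 = -2*33 = -66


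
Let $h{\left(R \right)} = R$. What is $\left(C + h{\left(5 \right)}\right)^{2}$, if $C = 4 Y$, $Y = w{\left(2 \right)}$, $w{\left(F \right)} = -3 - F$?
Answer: $225$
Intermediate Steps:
$Y = -5$ ($Y = -3 - 2 = -5$)
$C = -20$ ($C = 4 \left(-5\right) = -20$)
$\left(C + h{\left(5 \right)}\right)^{2} = \left(-20 + 5\right)^{2} = \left(-15\right)^{2} = 225$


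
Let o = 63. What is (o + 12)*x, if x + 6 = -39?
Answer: -3375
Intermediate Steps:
x = -45 (x = -6 - 39 = -45)
(o + 12)*x = (63 + 12)*(-45) = 75*(-45) = -3375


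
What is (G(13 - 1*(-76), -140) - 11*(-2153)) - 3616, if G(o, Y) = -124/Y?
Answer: 702376/35 ≈ 20068.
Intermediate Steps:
(G(13 - 1*(-76), -140) - 11*(-2153)) - 3616 = (-124/(-140) - 11*(-2153)) - 3616 = (-124*(-1/140) + 23683) - 3616 = (31/35 + 23683) - 3616 = 828936/35 - 3616 = 702376/35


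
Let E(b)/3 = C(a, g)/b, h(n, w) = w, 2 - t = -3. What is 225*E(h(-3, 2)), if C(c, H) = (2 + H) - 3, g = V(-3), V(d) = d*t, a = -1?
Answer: -5400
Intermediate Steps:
t = 5 (t = 2 - 1*(-3) = 2 + 3 = 5)
V(d) = 5*d (V(d) = d*5 = 5*d)
g = -15 (g = 5*(-3) = -15)
C(c, H) = -1 + H
E(b) = -48/b (E(b) = 3*((-1 - 15)/b) = 3*(-16/b) = -48/b)
225*E(h(-3, 2)) = 225*(-48/2) = 225*(-48*½) = 225*(-24) = -5400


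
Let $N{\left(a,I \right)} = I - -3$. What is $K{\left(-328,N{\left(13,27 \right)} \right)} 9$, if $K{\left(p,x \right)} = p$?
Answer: $-2952$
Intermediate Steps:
$N{\left(a,I \right)} = 3 + I$ ($N{\left(a,I \right)} = I + 3 = 3 + I$)
$K{\left(-328,N{\left(13,27 \right)} \right)} 9 = \left(-328\right) 9 = -2952$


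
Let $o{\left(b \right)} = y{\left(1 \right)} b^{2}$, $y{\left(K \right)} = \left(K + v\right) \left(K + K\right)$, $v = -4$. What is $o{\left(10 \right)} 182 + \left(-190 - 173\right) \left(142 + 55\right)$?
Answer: $-180711$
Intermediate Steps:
$y{\left(K \right)} = 2 K \left(-4 + K\right)$ ($y{\left(K \right)} = \left(K - 4\right) \left(K + K\right) = \left(-4 + K\right) 2 K = 2 K \left(-4 + K\right)$)
$o{\left(b \right)} = - 6 b^{2}$ ($o{\left(b \right)} = 2 \cdot 1 \left(-4 + 1\right) b^{2} = 2 \cdot 1 \left(-3\right) b^{2} = - 6 b^{2}$)
$o{\left(10 \right)} 182 + \left(-190 - 173\right) \left(142 + 55\right) = - 6 \cdot 10^{2} \cdot 182 + \left(-190 - 173\right) \left(142 + 55\right) = \left(-6\right) 100 \cdot 182 - 71511 = \left(-600\right) 182 - 71511 = -109200 - 71511 = -180711$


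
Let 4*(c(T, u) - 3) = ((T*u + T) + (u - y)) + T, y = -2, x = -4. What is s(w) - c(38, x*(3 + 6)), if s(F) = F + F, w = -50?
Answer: 457/2 ≈ 228.50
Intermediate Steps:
s(F) = 2*F
c(T, u) = 7/2 + T/2 + u/4 + T*u/4 (c(T, u) = 3 + (((T*u + T) + (u - 1*(-2))) + T)/4 = 3 + (((T + T*u) + (u + 2)) + T)/4 = 3 + (((T + T*u) + (2 + u)) + T)/4 = 3 + ((2 + T + u + T*u) + T)/4 = 3 + (2 + u + 2*T + T*u)/4 = 3 + (½ + T/2 + u/4 + T*u/4) = 7/2 + T/2 + u/4 + T*u/4)
s(w) - c(38, x*(3 + 6)) = 2*(-50) - (7/2 + (½)*38 + (-4*(3 + 6))/4 + (¼)*38*(-4*(3 + 6))) = -100 - (7/2 + 19 + (-4*9)/4 + (¼)*38*(-4*9)) = -100 - (7/2 + 19 + (¼)*(-36) + (¼)*38*(-36)) = -100 - (7/2 + 19 - 9 - 342) = -100 - 1*(-657/2) = -100 + 657/2 = 457/2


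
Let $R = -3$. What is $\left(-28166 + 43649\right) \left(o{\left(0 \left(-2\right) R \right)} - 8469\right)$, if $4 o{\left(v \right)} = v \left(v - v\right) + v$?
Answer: $-131125527$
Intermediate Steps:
$o{\left(v \right)} = \frac{v}{4}$ ($o{\left(v \right)} = \frac{v \left(v - v\right) + v}{4} = \frac{v 0 + v}{4} = \frac{0 + v}{4} = \frac{v}{4}$)
$\left(-28166 + 43649\right) \left(o{\left(0 \left(-2\right) R \right)} - 8469\right) = \left(-28166 + 43649\right) \left(\frac{0 \left(-2\right) \left(-3\right)}{4} - 8469\right) = 15483 \left(\frac{0 \left(-3\right)}{4} - 8469\right) = 15483 \left(\frac{1}{4} \cdot 0 - 8469\right) = 15483 \left(0 - 8469\right) = 15483 \left(-8469\right) = -131125527$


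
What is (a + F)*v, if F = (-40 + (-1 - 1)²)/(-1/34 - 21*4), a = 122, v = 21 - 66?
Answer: -15740010/2857 ≈ -5509.3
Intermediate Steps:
v = -45
F = 1224/2857 (F = (-40 + (-2)²)/(-1*1/34 - 84) = (-40 + 4)/(-1/34 - 84) = -36/(-2857/34) = -36*(-34/2857) = 1224/2857 ≈ 0.42842)
(a + F)*v = (122 + 1224/2857)*(-45) = (349778/2857)*(-45) = -15740010/2857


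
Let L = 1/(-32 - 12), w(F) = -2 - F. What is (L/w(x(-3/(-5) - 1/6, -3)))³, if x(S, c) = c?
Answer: -1/85184 ≈ -1.1739e-5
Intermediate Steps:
L = -1/44 (L = 1/(-44) = -1/44 ≈ -0.022727)
(L/w(x(-3/(-5) - 1/6, -3)))³ = (-1/(44*(-2 - 1*(-3))))³ = (-1/(44*(-2 + 3)))³ = (-1/44/1)³ = (-1/44*1)³ = (-1/44)³ = -1/85184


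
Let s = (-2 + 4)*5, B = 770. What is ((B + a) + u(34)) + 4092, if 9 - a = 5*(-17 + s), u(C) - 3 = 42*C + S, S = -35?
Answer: 6302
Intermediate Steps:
s = 10 (s = 2*5 = 10)
u(C) = -32 + 42*C (u(C) = 3 + (42*C - 35) = 3 + (-35 + 42*C) = -32 + 42*C)
a = 44 (a = 9 - 5*(-17 + 10) = 9 - 5*(-7) = 9 - 1*(-35) = 9 + 35 = 44)
((B + a) + u(34)) + 4092 = ((770 + 44) + (-32 + 42*34)) + 4092 = (814 + (-32 + 1428)) + 4092 = (814 + 1396) + 4092 = 2210 + 4092 = 6302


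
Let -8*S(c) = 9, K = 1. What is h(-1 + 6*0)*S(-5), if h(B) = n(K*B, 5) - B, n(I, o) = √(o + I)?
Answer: -27/8 ≈ -3.3750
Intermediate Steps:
S(c) = -9/8 (S(c) = -⅛*9 = -9/8)
n(I, o) = √(I + o)
h(B) = √(5 + B) - B (h(B) = √(1*B + 5) - B = √(B + 5) - B = √(5 + B) - B)
h(-1 + 6*0)*S(-5) = (√(5 + (-1 + 6*0)) - (-1 + 6*0))*(-9/8) = (√(5 + (-1 + 0)) - (-1 + 0))*(-9/8) = (√(5 - 1) - 1*(-1))*(-9/8) = (√4 + 1)*(-9/8) = (2 + 1)*(-9/8) = 3*(-9/8) = -27/8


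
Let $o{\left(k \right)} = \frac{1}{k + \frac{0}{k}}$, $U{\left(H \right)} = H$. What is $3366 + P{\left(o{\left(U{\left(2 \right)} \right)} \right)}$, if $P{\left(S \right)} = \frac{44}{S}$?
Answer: $3454$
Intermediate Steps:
$o{\left(k \right)} = \frac{1}{k}$ ($o{\left(k \right)} = \frac{1}{k + 0} = \frac{1}{k}$)
$3366 + P{\left(o{\left(U{\left(2 \right)} \right)} \right)} = 3366 + \frac{44}{\frac{1}{2}} = 3366 + 44 \frac{1}{\frac{1}{2}} = 3366 + 44 \cdot 2 = 3366 + 88 = 3454$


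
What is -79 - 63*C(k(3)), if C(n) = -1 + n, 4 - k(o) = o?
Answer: -79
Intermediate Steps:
k(o) = 4 - o
-79 - 63*C(k(3)) = -79 - 63*(-1 + (4 - 1*3)) = -79 - 63*(-1 + (4 - 3)) = -79 - 63*(-1 + 1) = -79 - 63*0 = -79 + 0 = -79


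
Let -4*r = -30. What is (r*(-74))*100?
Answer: -55500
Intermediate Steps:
r = 15/2 (r = -¼*(-30) = 15/2 ≈ 7.5000)
(r*(-74))*100 = ((15/2)*(-74))*100 = -555*100 = -55500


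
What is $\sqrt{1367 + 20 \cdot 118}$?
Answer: $\sqrt{3727} \approx 61.049$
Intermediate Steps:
$\sqrt{1367 + 20 \cdot 118} = \sqrt{1367 + 2360} = \sqrt{3727}$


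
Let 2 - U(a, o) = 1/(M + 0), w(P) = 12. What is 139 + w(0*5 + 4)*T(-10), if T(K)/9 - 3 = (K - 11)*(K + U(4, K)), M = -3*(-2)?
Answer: 18985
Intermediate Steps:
M = 6
U(a, o) = 11/6 (U(a, o) = 2 - 1/(6 + 0) = 2 - 1/6 = 2 - 1*⅙ = 2 - ⅙ = 11/6)
T(K) = 27 + 9*(-11 + K)*(11/6 + K) (T(K) = 27 + 9*((K - 11)*(K + 11/6)) = 27 + 9*((-11 + K)*(11/6 + K)) = 27 + 9*(-11 + K)*(11/6 + K))
139 + w(0*5 + 4)*T(-10) = 139 + 12*(-309/2 + 9*(-10)² - 165/2*(-10)) = 139 + 12*(-309/2 + 9*100 + 825) = 139 + 12*(-309/2 + 900 + 825) = 139 + 12*(3141/2) = 139 + 18846 = 18985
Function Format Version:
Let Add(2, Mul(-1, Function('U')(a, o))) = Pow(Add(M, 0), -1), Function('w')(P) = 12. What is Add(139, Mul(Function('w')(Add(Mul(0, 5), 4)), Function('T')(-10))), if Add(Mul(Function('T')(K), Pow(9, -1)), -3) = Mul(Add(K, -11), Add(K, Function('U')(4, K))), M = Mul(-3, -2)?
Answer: 18985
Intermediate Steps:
M = 6
Function('U')(a, o) = Rational(11, 6) (Function('U')(a, o) = Add(2, Mul(-1, Pow(Add(6, 0), -1))) = Add(2, Mul(-1, Pow(6, -1))) = Add(2, Mul(-1, Rational(1, 6))) = Add(2, Rational(-1, 6)) = Rational(11, 6))
Function('T')(K) = Add(27, Mul(9, Add(-11, K), Add(Rational(11, 6), K))) (Function('T')(K) = Add(27, Mul(9, Mul(Add(K, -11), Add(K, Rational(11, 6))))) = Add(27, Mul(9, Mul(Add(-11, K), Add(Rational(11, 6), K)))) = Add(27, Mul(9, Add(-11, K), Add(Rational(11, 6), K))))
Add(139, Mul(Function('w')(Add(Mul(0, 5), 4)), Function('T')(-10))) = Add(139, Mul(12, Add(Rational(-309, 2), Mul(9, Pow(-10, 2)), Mul(Rational(-165, 2), -10)))) = Add(139, Mul(12, Add(Rational(-309, 2), Mul(9, 100), 825))) = Add(139, Mul(12, Add(Rational(-309, 2), 900, 825))) = Add(139, Mul(12, Rational(3141, 2))) = Add(139, 18846) = 18985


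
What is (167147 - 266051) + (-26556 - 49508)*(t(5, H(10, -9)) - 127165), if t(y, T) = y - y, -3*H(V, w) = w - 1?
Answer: 9672579656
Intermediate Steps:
H(V, w) = 1/3 - w/3 (H(V, w) = -(w - 1)/3 = -(-1 + w)/3 = 1/3 - w/3)
t(y, T) = 0
(167147 - 266051) + (-26556 - 49508)*(t(5, H(10, -9)) - 127165) = (167147 - 266051) + (-26556 - 49508)*(0 - 127165) = -98904 - 76064*(-127165) = -98904 + 9672678560 = 9672579656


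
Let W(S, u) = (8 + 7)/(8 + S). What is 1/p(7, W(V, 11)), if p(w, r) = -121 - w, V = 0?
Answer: -1/128 ≈ -0.0078125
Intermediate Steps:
W(S, u) = 15/(8 + S)
1/p(7, W(V, 11)) = 1/(-121 - 1*7) = 1/(-121 - 7) = 1/(-128) = -1/128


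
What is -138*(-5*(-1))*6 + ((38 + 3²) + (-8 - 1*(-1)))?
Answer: -4100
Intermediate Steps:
-138*(-5*(-1))*6 + ((38 + 3²) + (-8 - 1*(-1))) = -690*6 + ((38 + 9) + (-8 + 1)) = -138*30 + (47 - 7) = -4140 + 40 = -4100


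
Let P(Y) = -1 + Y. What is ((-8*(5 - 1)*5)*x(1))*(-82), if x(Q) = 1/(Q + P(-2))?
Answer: -6560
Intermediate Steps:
x(Q) = 1/(-3 + Q) (x(Q) = 1/(Q + (-1 - 2)) = 1/(Q - 3) = 1/(-3 + Q))
((-8*(5 - 1)*5)*x(1))*(-82) = ((-8*(5 - 1)*5)/(-3 + 1))*(-82) = (-32*5/(-2))*(-82) = (-8*20*(-½))*(-82) = -160*(-½)*(-82) = 80*(-82) = -6560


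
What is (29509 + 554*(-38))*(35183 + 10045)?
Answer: 382493196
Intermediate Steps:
(29509 + 554*(-38))*(35183 + 10045) = (29509 - 21052)*45228 = 8457*45228 = 382493196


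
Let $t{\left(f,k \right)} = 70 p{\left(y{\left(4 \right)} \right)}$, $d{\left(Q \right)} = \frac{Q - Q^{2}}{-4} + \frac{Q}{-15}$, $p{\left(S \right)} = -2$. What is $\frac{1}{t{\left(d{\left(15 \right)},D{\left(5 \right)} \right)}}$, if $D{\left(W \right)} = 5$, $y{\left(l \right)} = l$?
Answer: $- \frac{1}{140} \approx -0.0071429$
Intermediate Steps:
$d{\left(Q \right)} = - \frac{19 Q}{60} + \frac{Q^{2}}{4}$ ($d{\left(Q \right)} = \left(Q - Q^{2}\right) \left(- \frac{1}{4}\right) + Q \left(- \frac{1}{15}\right) = \left(- \frac{Q}{4} + \frac{Q^{2}}{4}\right) - \frac{Q}{15} = - \frac{19 Q}{60} + \frac{Q^{2}}{4}$)
$t{\left(f,k \right)} = -140$ ($t{\left(f,k \right)} = 70 \left(-2\right) = -140$)
$\frac{1}{t{\left(d{\left(15 \right)},D{\left(5 \right)} \right)}} = \frac{1}{-140} = - \frac{1}{140}$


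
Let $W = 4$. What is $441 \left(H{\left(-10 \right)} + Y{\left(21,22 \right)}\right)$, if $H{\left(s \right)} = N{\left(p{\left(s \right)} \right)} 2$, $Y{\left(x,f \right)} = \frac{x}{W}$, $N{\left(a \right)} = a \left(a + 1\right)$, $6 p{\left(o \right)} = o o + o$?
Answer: $\frac{855981}{4} \approx 2.14 \cdot 10^{5}$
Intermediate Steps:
$p{\left(o \right)} = \frac{o}{6} + \frac{o^{2}}{6}$ ($p{\left(o \right)} = \frac{o o + o}{6} = \frac{o^{2} + o}{6} = \frac{o + o^{2}}{6} = \frac{o}{6} + \frac{o^{2}}{6}$)
$N{\left(a \right)} = a \left(1 + a\right)$
$Y{\left(x,f \right)} = \frac{x}{4}$
$H{\left(s \right)} = \frac{s \left(1 + s\right) \left(1 + \frac{s \left(1 + s\right)}{6}\right)}{3}$ ($H{\left(s \right)} = \frac{s \left(1 + s\right)}{6} \left(1 + \frac{s \left(1 + s\right)}{6}\right) 2 = \frac{s \left(1 + s\right) \left(1 + \frac{s \left(1 + s\right)}{6}\right)}{6} \cdot 2 = \frac{s \left(1 + s\right) \left(1 + \frac{s \left(1 + s\right)}{6}\right)}{3}$)
$441 \left(H{\left(-10 \right)} + Y{\left(21,22 \right)}\right) = 441 \left(\frac{1}{18} \left(-10\right) \left(1 - 10\right) \left(6 - 10 \left(1 - 10\right)\right) + \frac{1}{4} \cdot 21\right) = 441 \left(\frac{1}{18} \left(-10\right) \left(-9\right) \left(6 - -90\right) + \frac{21}{4}\right) = 441 \left(\frac{1}{18} \left(-10\right) \left(-9\right) \left(6 + 90\right) + \frac{21}{4}\right) = 441 \left(\frac{1}{18} \left(-10\right) \left(-9\right) 96 + \frac{21}{4}\right) = 441 \left(480 + \frac{21}{4}\right) = 441 \cdot \frac{1941}{4} = \frac{855981}{4}$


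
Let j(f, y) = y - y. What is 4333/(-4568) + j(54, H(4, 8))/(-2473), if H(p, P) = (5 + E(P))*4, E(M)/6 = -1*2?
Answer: -4333/4568 ≈ -0.94855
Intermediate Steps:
E(M) = -12 (E(M) = 6*(-1*2) = 6*(-2) = -12)
H(p, P) = -28 (H(p, P) = (5 - 12)*4 = -7*4 = -28)
j(f, y) = 0
4333/(-4568) + j(54, H(4, 8))/(-2473) = 4333/(-4568) + 0/(-2473) = 4333*(-1/4568) + 0*(-1/2473) = -4333/4568 + 0 = -4333/4568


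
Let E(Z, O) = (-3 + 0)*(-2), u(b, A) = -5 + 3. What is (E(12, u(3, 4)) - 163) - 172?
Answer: -329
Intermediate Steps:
u(b, A) = -2
E(Z, O) = 6 (E(Z, O) = -3*(-2) = 6)
(E(12, u(3, 4)) - 163) - 172 = (6 - 163) - 172 = -157 - 172 = -329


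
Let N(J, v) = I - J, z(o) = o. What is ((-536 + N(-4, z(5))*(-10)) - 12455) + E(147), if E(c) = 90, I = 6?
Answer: -13001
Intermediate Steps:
N(J, v) = 6 - J
((-536 + N(-4, z(5))*(-10)) - 12455) + E(147) = ((-536 + (6 - 1*(-4))*(-10)) - 12455) + 90 = ((-536 + (6 + 4)*(-10)) - 12455) + 90 = ((-536 + 10*(-10)) - 12455) + 90 = ((-536 - 100) - 12455) + 90 = (-636 - 12455) + 90 = -13091 + 90 = -13001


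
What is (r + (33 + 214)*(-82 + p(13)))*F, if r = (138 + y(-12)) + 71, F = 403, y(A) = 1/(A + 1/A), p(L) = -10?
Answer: -1315668861/145 ≈ -9.0736e+6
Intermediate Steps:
r = 30293/145 (r = (138 - 12/(1 + (-12)²)) + 71 = (138 - 12/(1 + 144)) + 71 = (138 - 12/145) + 71 = 19998/145 + 71 = 30293/145 ≈ 208.92)
(r + (33 + 214)*(-82 + p(13)))*F = (30293/145 + (33 + 214)*(-82 - 10))*403 = (30293/145 + 247*(-92))*403 = (30293/145 - 22724)*403 = -3264687/145*403 = -1315668861/145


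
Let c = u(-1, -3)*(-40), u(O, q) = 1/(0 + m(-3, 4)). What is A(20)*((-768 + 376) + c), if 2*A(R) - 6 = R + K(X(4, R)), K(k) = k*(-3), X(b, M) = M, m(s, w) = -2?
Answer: 6324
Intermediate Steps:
K(k) = -3*k
u(O, q) = -½ (u(O, q) = 1/(0 - 2) = 1/(-2) = -½)
A(R) = 3 - R (A(R) = 3 + (R - 3*R)/2 = 3 + (-2*R)/2 = 3 - R)
c = 20 (c = -½*(-40) = 20)
A(20)*((-768 + 376) + c) = (3 - 1*20)*((-768 + 376) + 20) = (3 - 20)*(-392 + 20) = -17*(-372) = 6324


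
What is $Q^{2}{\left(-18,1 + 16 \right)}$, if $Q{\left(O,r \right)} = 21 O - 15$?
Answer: $154449$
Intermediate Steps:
$Q{\left(O,r \right)} = -15 + 21 O$ ($Q{\left(O,r \right)} = 21 O - 15 = -15 + 21 O$)
$Q^{2}{\left(-18,1 + 16 \right)} = \left(-15 + 21 \left(-18\right)\right)^{2} = \left(-15 - 378\right)^{2} = \left(-393\right)^{2} = 154449$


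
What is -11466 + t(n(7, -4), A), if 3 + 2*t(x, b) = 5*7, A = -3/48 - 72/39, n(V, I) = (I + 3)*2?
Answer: -11450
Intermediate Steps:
n(V, I) = 6 + 2*I (n(V, I) = (3 + I)*2 = 6 + 2*I)
A = -397/208 (A = -3*1/48 - 72*1/39 = -1/16 - 24/13 = -397/208 ≈ -1.9087)
t(x, b) = 16 (t(x, b) = -3/2 + (5*7)/2 = -3/2 + (½)*35 = -3/2 + 35/2 = 16)
-11466 + t(n(7, -4), A) = -11466 + 16 = -11450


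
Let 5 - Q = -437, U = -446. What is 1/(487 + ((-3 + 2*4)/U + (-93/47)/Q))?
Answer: 2316301/1128002250 ≈ 0.0020535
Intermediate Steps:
Q = 442 (Q = 5 - 1*(-437) = 5 + 437 = 442)
1/(487 + ((-3 + 2*4)/U + (-93/47)/Q)) = 1/(487 + ((-3 + 2*4)/(-446) - 93/47/442)) = 1/(487 + ((-3 + 8)*(-1/446) - 93*1/47*(1/442))) = 1/(487 + (5*(-1/446) - 93/47*1/442)) = 1/(487 + (-5/446 - 93/20774)) = 1/(487 - 36337/2316301) = 1/(1128002250/2316301) = 2316301/1128002250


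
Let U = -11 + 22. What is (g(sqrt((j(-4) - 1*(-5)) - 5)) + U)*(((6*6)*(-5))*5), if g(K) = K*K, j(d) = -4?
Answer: -6300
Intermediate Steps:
U = 11
g(K) = K**2
(g(sqrt((j(-4) - 1*(-5)) - 5)) + U)*(((6*6)*(-5))*5) = ((sqrt((-4 - 1*(-5)) - 5))**2 + 11)*(((6*6)*(-5))*5) = ((sqrt((-4 + 5) - 5))**2 + 11)*((36*(-5))*5) = ((sqrt(1 - 5))**2 + 11)*(-180*5) = ((sqrt(-4))**2 + 11)*(-900) = ((2*I)**2 + 11)*(-900) = (-4 + 11)*(-900) = 7*(-900) = -6300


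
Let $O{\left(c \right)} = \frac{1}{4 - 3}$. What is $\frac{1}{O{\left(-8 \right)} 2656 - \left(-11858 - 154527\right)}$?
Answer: $\frac{1}{169041} \approx 5.9157 \cdot 10^{-6}$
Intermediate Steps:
$O{\left(c \right)} = 1$ ($O{\left(c \right)} = 1^{-1} = 1$)
$\frac{1}{O{\left(-8 \right)} 2656 - \left(-11858 - 154527\right)} = \frac{1}{1 \cdot 2656 - \left(-11858 - 154527\right)} = \frac{1}{2656 - -166385} = \frac{1}{2656 + 166385} = \frac{1}{169041}$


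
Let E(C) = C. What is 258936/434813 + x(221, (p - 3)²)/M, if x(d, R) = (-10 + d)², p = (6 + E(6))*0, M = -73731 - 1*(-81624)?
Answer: 21402091421/3431979009 ≈ 6.2361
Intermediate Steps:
M = 7893 (M = -73731 + 81624 = 7893)
p = 0 (p = (6 + 6)*0 = 12*0 = 0)
258936/434813 + x(221, (p - 3)²)/M = 258936/434813 + (-10 + 221)²/7893 = 258936*(1/434813) + 211²*(1/7893) = 258936/434813 + 44521*(1/7893) = 258936/434813 + 44521/7893 = 21402091421/3431979009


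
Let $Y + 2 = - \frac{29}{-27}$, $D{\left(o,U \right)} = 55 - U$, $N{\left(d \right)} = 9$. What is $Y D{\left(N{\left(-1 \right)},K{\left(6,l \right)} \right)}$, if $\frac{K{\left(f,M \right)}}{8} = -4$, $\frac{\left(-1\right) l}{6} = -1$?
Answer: $- \frac{725}{9} \approx -80.556$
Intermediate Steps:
$l = 6$ ($l = \left(-6\right) \left(-1\right) = 6$)
$K{\left(f,M \right)} = -32$ ($K{\left(f,M \right)} = 8 \left(-4\right) = -32$)
$Y = - \frac{25}{27}$ ($Y = -2 - \frac{29}{-27} = -2 - - \frac{29}{27} = -2 + \frac{29}{27} = - \frac{25}{27} \approx -0.92593$)
$Y D{\left(N{\left(-1 \right)},K{\left(6,l \right)} \right)} = - \frac{25 \left(55 - -32\right)}{27} = - \frac{25 \left(55 + 32\right)}{27} = \left(- \frac{25}{27}\right) 87 = - \frac{725}{9}$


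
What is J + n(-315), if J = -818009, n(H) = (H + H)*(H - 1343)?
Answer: 226531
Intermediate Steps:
n(H) = 2*H*(-1343 + H) (n(H) = (2*H)*(-1343 + H) = 2*H*(-1343 + H))
J + n(-315) = -818009 + 2*(-315)*(-1343 - 315) = -818009 + 2*(-315)*(-1658) = -818009 + 1044540 = 226531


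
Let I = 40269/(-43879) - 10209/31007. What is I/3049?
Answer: -1696581594/4148335710497 ≈ -0.00040898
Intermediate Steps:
I = -1696581594/1360556153 (I = 40269*(-1/43879) - 10209*1/31007 = -40269/43879 - 10209/31007 = -1696581594/1360556153 ≈ -1.2470)
I/3049 = -1696581594/1360556153/3049 = -1696581594/1360556153*1/3049 = -1696581594/4148335710497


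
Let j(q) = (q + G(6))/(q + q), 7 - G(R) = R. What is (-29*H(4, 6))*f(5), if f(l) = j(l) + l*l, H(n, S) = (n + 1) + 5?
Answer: -7424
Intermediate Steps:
H(n, S) = 6 + n (H(n, S) = (1 + n) + 5 = 6 + n)
G(R) = 7 - R
j(q) = (1 + q)/(2*q) (j(q) = (q + (7 - 1*6))/(q + q) = (q + (7 - 6))/((2*q)) = (q + 1)*(1/(2*q)) = (1 + q)*(1/(2*q)) = (1 + q)/(2*q))
f(l) = l² + (1 + l)/(2*l) (f(l) = (1 + l)/(2*l) + l*l = (1 + l)/(2*l) + l² = l² + (1 + l)/(2*l))
(-29*H(4, 6))*f(5) = (-29*(6 + 4))*((½)*(1 + 5 + 2*5³)/5) = (-29*10)*((½)*(⅕)*(1 + 5 + 2*125)) = -145*(1 + 5 + 250)/5 = -145*256/5 = -290*128/5 = -7424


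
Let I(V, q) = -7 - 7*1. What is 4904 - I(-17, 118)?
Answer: 4918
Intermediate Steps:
I(V, q) = -14 (I(V, q) = -7 - 7 = -14)
4904 - I(-17, 118) = 4904 - 1*(-14) = 4904 + 14 = 4918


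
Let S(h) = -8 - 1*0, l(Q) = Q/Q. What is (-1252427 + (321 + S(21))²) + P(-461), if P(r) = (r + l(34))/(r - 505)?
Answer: -24243608/21 ≈ -1.1545e+6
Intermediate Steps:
l(Q) = 1
S(h) = -8 (S(h) = -8 + 0 = -8)
P(r) = (1 + r)/(-505 + r) (P(r) = (r + 1)/(r - 505) = (1 + r)/(-505 + r))
(-1252427 + (321 + S(21))²) + P(-461) = (-1252427 + (321 - 8)²) + (1 - 461)/(-505 - 461) = (-1252427 + 313²) - 460/(-966) = (-1252427 + 97969) - 1/966*(-460) = -1154458 + 10/21 = -24243608/21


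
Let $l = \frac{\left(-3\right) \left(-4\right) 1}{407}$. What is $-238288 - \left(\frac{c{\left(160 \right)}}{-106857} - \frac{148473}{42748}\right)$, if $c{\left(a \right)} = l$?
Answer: $- \frac{147668469753950291}{619714891884} \approx -2.3828 \cdot 10^{5}$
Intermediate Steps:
$l = \frac{12}{407}$ ($l = 12 \cdot 1 \cdot \frac{1}{407} = 12 \cdot \frac{1}{407} = \frac{12}{407} \approx 0.029484$)
$c{\left(a \right)} = \frac{12}{407}$
$-238288 - \left(\frac{c{\left(160 \right)}}{-106857} - \frac{148473}{42748}\right) = -238288 - \left(\frac{12}{407 \left(-106857\right)} - \frac{148473}{42748}\right) = -238288 - \left(\frac{12}{407} \left(- \frac{1}{106857}\right) - \frac{148473}{42748}\right) = -238288 - \left(- \frac{4}{14496933} - \frac{148473}{42748}\right) = -238288 - - \frac{2152403304301}{619714891884} = -238288 + \frac{2152403304301}{619714891884} = - \frac{147668469753950291}{619714891884}$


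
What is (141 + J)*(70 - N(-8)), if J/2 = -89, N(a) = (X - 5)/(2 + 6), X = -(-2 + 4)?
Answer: -20979/8 ≈ -2622.4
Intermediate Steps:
X = -2 (X = -1*2 = -2)
N(a) = -7/8 (N(a) = (-2 - 5)/(2 + 6) = -7/8)
J = -178 (J = 2*(-89) = -178)
(141 + J)*(70 - N(-8)) = (141 - 178)*(70 - 1*(-7/8)) = -37*(70 + 7/8) = -37*567/8 = -20979/8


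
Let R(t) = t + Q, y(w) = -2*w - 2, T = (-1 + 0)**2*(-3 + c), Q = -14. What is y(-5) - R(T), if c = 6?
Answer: 19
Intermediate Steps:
T = 3 (T = (-1 + 0)**2*(-3 + 6) = (-1)**2*3 = 1*3 = 3)
y(w) = -2 - 2*w
R(t) = -14 + t (R(t) = t - 14 = -14 + t)
y(-5) - R(T) = (-2 - 2*(-5)) - (-14 + 3) = (-2 + 10) - 1*(-11) = 8 + 11 = 19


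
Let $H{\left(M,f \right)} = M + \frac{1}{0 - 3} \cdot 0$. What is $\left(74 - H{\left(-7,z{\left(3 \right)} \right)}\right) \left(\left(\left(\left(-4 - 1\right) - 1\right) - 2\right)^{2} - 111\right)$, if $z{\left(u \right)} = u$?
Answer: $-3807$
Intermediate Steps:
$H{\left(M,f \right)} = M$ ($H{\left(M,f \right)} = M + \frac{1}{-3} \cdot 0 = M - 0 = M + 0 = M$)
$\left(74 - H{\left(-7,z{\left(3 \right)} \right)}\right) \left(\left(\left(\left(-4 - 1\right) - 1\right) - 2\right)^{2} - 111\right) = \left(74 - -7\right) \left(\left(\left(\left(-4 - 1\right) - 1\right) - 2\right)^{2} - 111\right) = \left(74 + 7\right) \left(\left(\left(-5 - 1\right) - 2\right)^{2} - 111\right) = 81 \left(\left(-6 - 2\right)^{2} - 111\right) = 81 \left(\left(-8\right)^{2} - 111\right) = 81 \left(64 - 111\right) = 81 \left(-47\right) = -3807$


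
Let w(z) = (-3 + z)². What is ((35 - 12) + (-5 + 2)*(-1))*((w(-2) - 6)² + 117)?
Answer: 12428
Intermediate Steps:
((35 - 12) + (-5 + 2)*(-1))*((w(-2) - 6)² + 117) = ((35 - 12) + (-5 + 2)*(-1))*(((-3 - 2)² - 6)² + 117) = (23 - 3*(-1))*(((-5)² - 6)² + 117) = (23 + 3)*((25 - 6)² + 117) = 26*(19² + 117) = 26*(361 + 117) = 26*478 = 12428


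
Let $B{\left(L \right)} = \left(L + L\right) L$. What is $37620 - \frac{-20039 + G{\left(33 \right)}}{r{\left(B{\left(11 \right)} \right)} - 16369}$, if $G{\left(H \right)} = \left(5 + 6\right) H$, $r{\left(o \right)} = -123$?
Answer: $\frac{155102341}{4123} \approx 37619.0$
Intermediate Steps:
$B{\left(L \right)} = 2 L^{2}$ ($B{\left(L \right)} = 2 L L = 2 L^{2}$)
$G{\left(H \right)} = 11 H$
$37620 - \frac{-20039 + G{\left(33 \right)}}{r{\left(B{\left(11 \right)} \right)} - 16369} = 37620 - \frac{-20039 + 11 \cdot 33}{-123 - 16369} = 37620 - \frac{-20039 + 363}{-16492} = 37620 - \left(-19676\right) \left(- \frac{1}{16492}\right) = 37620 - \frac{4919}{4123} = \frac{155102341}{4123}$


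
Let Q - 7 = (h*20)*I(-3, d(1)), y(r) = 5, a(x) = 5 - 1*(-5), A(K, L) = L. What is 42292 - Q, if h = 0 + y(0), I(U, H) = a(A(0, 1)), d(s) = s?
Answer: 41285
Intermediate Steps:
a(x) = 10 (a(x) = 5 + 5 = 10)
I(U, H) = 10
h = 5 (h = 0 + 5 = 5)
Q = 1007 (Q = 7 + (5*20)*10 = 7 + 100*10 = 7 + 1000 = 1007)
42292 - Q = 42292 - 1*1007 = 42292 - 1007 = 41285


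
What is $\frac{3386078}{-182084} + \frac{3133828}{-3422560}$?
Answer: $- \frac{759979691077}{38949588440} \approx -19.512$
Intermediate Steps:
$\frac{3386078}{-182084} + \frac{3133828}{-3422560} = 3386078 \left(- \frac{1}{182084}\right) + 3133828 \left(- \frac{1}{3422560}\right) = - \frac{1693039}{91042} - \frac{783457}{855640} = - \frac{759979691077}{38949588440}$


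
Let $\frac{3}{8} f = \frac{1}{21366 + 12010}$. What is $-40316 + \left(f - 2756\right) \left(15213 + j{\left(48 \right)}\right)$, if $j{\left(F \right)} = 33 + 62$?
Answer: $- \frac{132135050329}{3129} \approx -4.2229 \cdot 10^{7}$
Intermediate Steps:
$j{\left(F \right)} = 95$
$f = \frac{1}{12516}$ ($f = \frac{8}{3 \left(21366 + 12010\right)} = \frac{8}{3 \cdot 33376} = \frac{8}{3} \cdot \frac{1}{33376} = \frac{1}{12516} \approx 7.9898 \cdot 10^{-5}$)
$-40316 + \left(f - 2756\right) \left(15213 + j{\left(48 \right)}\right) = -40316 + \left(\frac{1}{12516} - 2756\right) \left(15213 + 95\right) = -40316 - \frac{132008901565}{3129} = - \frac{132135050329}{3129}$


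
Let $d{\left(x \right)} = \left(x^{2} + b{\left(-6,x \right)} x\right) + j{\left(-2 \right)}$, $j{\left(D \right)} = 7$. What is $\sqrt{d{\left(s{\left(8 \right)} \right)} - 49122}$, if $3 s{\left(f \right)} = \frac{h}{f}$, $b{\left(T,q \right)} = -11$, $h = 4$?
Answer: $\frac{i \sqrt{1768205}}{6} \approx 221.62 i$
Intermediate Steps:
$s{\left(f \right)} = \frac{4}{3 f}$ ($s{\left(f \right)} = \frac{4 \frac{1}{f}}{3} = \frac{4}{3 f}$)
$d{\left(x \right)} = 7 + x^{2} - 11 x$ ($d{\left(x \right)} = \left(x^{2} - 11 x\right) + 7 = 7 + x^{2} - 11 x$)
$\sqrt{d{\left(s{\left(8 \right)} \right)} - 49122} = \sqrt{\left(7 + \left(\frac{4}{3 \cdot 8}\right)^{2} - 11 \frac{4}{3 \cdot 8}\right) - 49122} = \sqrt{\left(7 + \left(\frac{4}{3} \cdot \frac{1}{8}\right)^{2} - 11 \cdot \frac{4}{3} \cdot \frac{1}{8}\right) - 49122} = \sqrt{\left(7 + \left(\frac{1}{6}\right)^{2} - \frac{11}{6}\right) - 49122} = \sqrt{\left(7 + \frac{1}{36} - \frac{11}{6}\right) - 49122} = \sqrt{\frac{187}{36} - 49122} = \sqrt{- \frac{1768205}{36}} = \frac{i \sqrt{1768205}}{6}$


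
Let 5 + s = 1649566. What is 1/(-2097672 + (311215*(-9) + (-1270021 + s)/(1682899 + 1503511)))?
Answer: -318641/1560896995133 ≈ -2.0414e-7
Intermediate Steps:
s = 1649561 (s = -5 + 1649566 = 1649561)
1/(-2097672 + (311215*(-9) + (-1270021 + s)/(1682899 + 1503511))) = 1/(-2097672 + (311215*(-9) + (-1270021 + 1649561)/(1682899 + 1503511))) = 1/(-2097672 + (-2800935 + 379540/3186410)) = 1/(-2097672 + (-2800935 + 379540*(1/3186410))) = 1/(-2097672 + (-2800935 + 37954/318641)) = 1/(-2097672 - 892492691381/318641) = 1/(-1560896995133/318641) = -318641/1560896995133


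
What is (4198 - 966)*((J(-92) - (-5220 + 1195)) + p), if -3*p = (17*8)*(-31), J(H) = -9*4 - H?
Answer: 53195488/3 ≈ 1.7732e+7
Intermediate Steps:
J(H) = -36 - H
p = 4216/3 (p = -17*8*(-31)/3 = -136*(-31)/3 = -1/3*(-4216) = 4216/3 ≈ 1405.3)
(4198 - 966)*((J(-92) - (-5220 + 1195)) + p) = (4198 - 966)*(((-36 - 1*(-92)) - (-5220 + 1195)) + 4216/3) = 3232*(((-36 + 92) - 1*(-4025)) + 4216/3) = 3232*((56 + 4025) + 4216/3) = 3232*(4081 + 4216/3) = 3232*(16459/3) = 53195488/3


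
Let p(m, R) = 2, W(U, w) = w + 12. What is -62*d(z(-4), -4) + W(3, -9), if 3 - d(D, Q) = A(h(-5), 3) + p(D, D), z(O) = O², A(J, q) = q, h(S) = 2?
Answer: 127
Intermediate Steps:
W(U, w) = 12 + w
d(D, Q) = -2 (d(D, Q) = 3 - (3 + 2) = 3 - 1*5 = 3 - 5 = -2)
-62*d(z(-4), -4) + W(3, -9) = -62*(-2) + (12 - 9) = 124 + 3 = 127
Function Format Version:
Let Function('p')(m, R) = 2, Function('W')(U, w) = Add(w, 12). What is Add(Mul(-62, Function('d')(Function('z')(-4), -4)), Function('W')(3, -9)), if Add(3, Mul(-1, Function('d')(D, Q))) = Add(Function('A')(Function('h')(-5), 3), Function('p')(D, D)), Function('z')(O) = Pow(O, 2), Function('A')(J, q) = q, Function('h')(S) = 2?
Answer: 127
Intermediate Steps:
Function('W')(U, w) = Add(12, w)
Function('d')(D, Q) = -2 (Function('d')(D, Q) = Add(3, Mul(-1, Add(3, 2))) = Add(3, Mul(-1, 5)) = Add(3, -5) = -2)
Add(Mul(-62, Function('d')(Function('z')(-4), -4)), Function('W')(3, -9)) = Add(Mul(-62, -2), Add(12, -9)) = Add(124, 3) = 127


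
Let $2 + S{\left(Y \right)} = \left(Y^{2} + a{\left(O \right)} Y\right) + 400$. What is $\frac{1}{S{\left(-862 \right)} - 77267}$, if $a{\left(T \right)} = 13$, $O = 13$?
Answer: $\frac{1}{654969} \approx 1.5268 \cdot 10^{-6}$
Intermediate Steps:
$S{\left(Y \right)} = 398 + Y^{2} + 13 Y$ ($S{\left(Y \right)} = -2 + \left(\left(Y^{2} + 13 Y\right) + 400\right) = -2 + \left(400 + Y^{2} + 13 Y\right) = 398 + Y^{2} + 13 Y$)
$\frac{1}{S{\left(-862 \right)} - 77267} = \frac{1}{\left(398 + \left(-862\right)^{2} + 13 \left(-862\right)\right) - 77267} = \frac{1}{\left(398 + 743044 - 11206\right) - 77267} = \frac{1}{732236 - 77267} = \frac{1}{654969}$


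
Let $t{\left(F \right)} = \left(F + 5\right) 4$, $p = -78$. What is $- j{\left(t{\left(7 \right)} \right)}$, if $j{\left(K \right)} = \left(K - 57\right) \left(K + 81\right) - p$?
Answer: $1083$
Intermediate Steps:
$t{\left(F \right)} = 20 + 4 F$ ($t{\left(F \right)} = \left(5 + F\right) 4 = 20 + 4 F$)
$j{\left(K \right)} = 78 + \left(-57 + K\right) \left(81 + K\right)$ ($j{\left(K \right)} = \left(K - 57\right) \left(K + 81\right) - -78 = \left(-57 + K\right) \left(81 + K\right) + 78 = 78 + \left(-57 + K\right) \left(81 + K\right)$)
$- j{\left(t{\left(7 \right)} \right)} = - (-4539 + \left(20 + 4 \cdot 7\right)^{2} + 24 \left(20 + 4 \cdot 7\right)) = - (-4539 + \left(20 + 28\right)^{2} + 24 \left(20 + 28\right)) = - (-4539 + 48^{2} + 24 \cdot 48) = - (-4539 + 2304 + 1152) = \left(-1\right) \left(-1083\right) = 1083$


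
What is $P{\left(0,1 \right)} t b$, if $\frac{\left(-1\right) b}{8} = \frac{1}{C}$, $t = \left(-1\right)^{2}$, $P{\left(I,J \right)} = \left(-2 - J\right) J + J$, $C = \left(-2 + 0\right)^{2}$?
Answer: $4$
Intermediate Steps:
$C = 4$ ($C = \left(-2\right)^{2} = 4$)
$P{\left(I,J \right)} = J + J \left(-2 - J\right)$ ($P{\left(I,J \right)} = J \left(-2 - J\right) + J = J + J \left(-2 - J\right)$)
$t = 1$
$b = -2$ ($b = - \frac{8}{4} = \left(-8\right) \frac{1}{4} = -2$)
$P{\left(0,1 \right)} t b = \left(-1\right) 1 \left(1 + 1\right) 1 \left(-2\right) = \left(-1\right) 1 \cdot 2 \cdot 1 \left(-2\right) = \left(-2\right) 1 \left(-2\right) = \left(-2\right) \left(-2\right) = 4$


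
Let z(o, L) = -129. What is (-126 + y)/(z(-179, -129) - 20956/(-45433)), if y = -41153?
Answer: 1875428807/5839901 ≈ 321.14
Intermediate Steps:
(-126 + y)/(z(-179, -129) - 20956/(-45433)) = (-126 - 41153)/(-129 - 20956/(-45433)) = -41279/(-129 - 20956*(-1/45433)) = -41279/(-129 + 20956/45433) = -41279/(-5839901/45433) = -41279*(-45433/5839901) = 1875428807/5839901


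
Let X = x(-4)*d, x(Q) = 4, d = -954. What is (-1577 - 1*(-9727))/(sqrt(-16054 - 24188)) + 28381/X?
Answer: -28381/3816 - 4075*I*sqrt(40242)/20121 ≈ -7.4374 - 40.627*I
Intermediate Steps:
X = -3816 (X = 4*(-954) = -3816)
(-1577 - 1*(-9727))/(sqrt(-16054 - 24188)) + 28381/X = (-1577 - 1*(-9727))/(sqrt(-16054 - 24188)) + 28381/(-3816) = (-1577 + 9727)/(sqrt(-40242)) + 28381*(-1/3816) = 8150/((I*sqrt(40242))) - 28381/3816 = 8150*(-I*sqrt(40242)/40242) - 28381/3816 = -4075*I*sqrt(40242)/20121 - 28381/3816 = -28381/3816 - 4075*I*sqrt(40242)/20121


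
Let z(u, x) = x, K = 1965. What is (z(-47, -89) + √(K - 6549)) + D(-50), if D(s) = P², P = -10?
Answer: 11 + 2*I*√1146 ≈ 11.0 + 67.705*I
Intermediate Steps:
D(s) = 100 (D(s) = (-10)² = 100)
(z(-47, -89) + √(K - 6549)) + D(-50) = (-89 + √(1965 - 6549)) + 100 = (-89 + √(-4584)) + 100 = (-89 + 2*I*√1146) + 100 = 11 + 2*I*√1146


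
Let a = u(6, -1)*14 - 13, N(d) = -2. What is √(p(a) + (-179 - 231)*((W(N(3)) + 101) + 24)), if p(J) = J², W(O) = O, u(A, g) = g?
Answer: I*√49701 ≈ 222.94*I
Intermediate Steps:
a = -27 (a = -1*14 - 13 = -14 - 13 = -27)
√(p(a) + (-179 - 231)*((W(N(3)) + 101) + 24)) = √((-27)² + (-179 - 231)*((-2 + 101) + 24)) = √(729 - 410*(99 + 24)) = √(729 - 410*123) = √(729 - 50430) = √(-49701) = I*√49701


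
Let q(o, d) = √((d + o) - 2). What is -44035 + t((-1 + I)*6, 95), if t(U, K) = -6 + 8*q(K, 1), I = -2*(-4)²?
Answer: -44041 + 8*√94 ≈ -43963.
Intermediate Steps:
q(o, d) = √(-2 + d + o)
I = -32 (I = -2*16 = -32)
t(U, K) = -6 + 8*√(-1 + K) (t(U, K) = -6 + 8*√(-2 + 1 + K) = -6 + 8*√(-1 + K))
-44035 + t((-1 + I)*6, 95) = -44035 + (-6 + 8*√(-1 + 95)) = -44035 + (-6 + 8*√94) = -44041 + 8*√94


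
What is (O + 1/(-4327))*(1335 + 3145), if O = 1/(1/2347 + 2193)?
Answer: 5609516640/5567736961 ≈ 1.0075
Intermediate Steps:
O = 2347/5146972 (O = 1/(1/2347 + 2193) = 1/(5146972/2347) = 2347/5146972 ≈ 0.00045600)
(O + 1/(-4327))*(1335 + 3145) = (2347/5146972 + 1/(-4327))*(1335 + 3145) = (2347/5146972 - 1/4327)*4480 = (5008497/22270947844)*4480 = 5609516640/5567736961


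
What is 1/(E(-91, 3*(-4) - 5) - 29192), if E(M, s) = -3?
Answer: -1/29195 ≈ -3.4252e-5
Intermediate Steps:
1/(E(-91, 3*(-4) - 5) - 29192) = 1/(-3 - 29192) = 1/(-29195) = -1/29195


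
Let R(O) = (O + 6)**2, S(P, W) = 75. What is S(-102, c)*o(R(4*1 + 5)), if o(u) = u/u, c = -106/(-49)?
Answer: 75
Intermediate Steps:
c = 106/49 (c = -106*(-1/49) = 106/49 ≈ 2.1633)
R(O) = (6 + O)**2
o(u) = 1
S(-102, c)*o(R(4*1 + 5)) = 75*1 = 75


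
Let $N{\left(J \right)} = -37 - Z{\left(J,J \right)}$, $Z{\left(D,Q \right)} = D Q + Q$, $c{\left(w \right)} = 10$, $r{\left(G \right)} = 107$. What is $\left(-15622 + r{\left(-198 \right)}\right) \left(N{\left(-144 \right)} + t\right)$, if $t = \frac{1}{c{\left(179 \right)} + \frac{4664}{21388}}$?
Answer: $\frac{602988172895}{1884} \approx 3.2006 \cdot 10^{8}$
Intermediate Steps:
$Z{\left(D,Q \right)} = Q + D Q$
$t = \frac{5347}{54636}$ ($t = \frac{1}{10 + \frac{4664}{21388}} = \frac{1}{10 + 4664 \cdot \frac{1}{21388}} = \frac{1}{10 + \frac{1166}{5347}} = \frac{1}{\frac{54636}{5347}} = \frac{5347}{54636} \approx 0.097866$)
$N{\left(J \right)} = -37 - J \left(1 + J\right)$
$\left(-15622 + r{\left(-198 \right)}\right) \left(N{\left(-144 \right)} + t\right) = \left(-15622 + 107\right) \left(\left(-37 - - 144 \left(1 - 144\right)\right) + \frac{5347}{54636}\right) = - 15515 \left(\left(-37 - \left(-144\right) \left(-143\right)\right) + \frac{5347}{54636}\right) = - 15515 \left(\left(-37 - 20592\right) + \frac{5347}{54636}\right) = - 15515 \left(-20629 + \frac{5347}{54636}\right) = \left(-15515\right) \left(- \frac{1127080697}{54636}\right) = \frac{602988172895}{1884}$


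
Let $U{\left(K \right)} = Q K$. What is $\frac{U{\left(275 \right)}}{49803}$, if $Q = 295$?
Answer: $\frac{81125}{49803} \approx 1.6289$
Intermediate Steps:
$U{\left(K \right)} = 295 K$
$\frac{U{\left(275 \right)}}{49803} = \frac{295 \cdot 275}{49803} = 81125 \cdot \frac{1}{49803} = \frac{81125}{49803}$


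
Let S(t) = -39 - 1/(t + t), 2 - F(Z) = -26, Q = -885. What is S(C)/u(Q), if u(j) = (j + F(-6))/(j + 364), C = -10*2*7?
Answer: -5688799/239960 ≈ -23.707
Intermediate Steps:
C = -140 (C = -20*7 = -140)
F(Z) = 28 (F(Z) = 2 - 1*(-26) = 2 + 26 = 28)
u(j) = (28 + j)/(364 + j) (u(j) = (j + 28)/(j + 364) = (28 + j)/(364 + j))
S(t) = -39 - 1/(2*t)
S(C)/u(Q) = (-39 - 1/2/(-140))/(((28 - 885)/(364 - 885))) = (-39 - 1/2*(-1/140))/((-857/(-521))) = (-39 + 1/280)/((-1/521*(-857))) = -10919/(280*857/521) = -10919/280*521/857 = -5688799/239960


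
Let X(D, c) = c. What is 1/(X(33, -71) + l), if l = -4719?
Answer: -1/4790 ≈ -0.00020877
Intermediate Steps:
1/(X(33, -71) + l) = 1/(-71 - 4719) = 1/(-4790) = -1/4790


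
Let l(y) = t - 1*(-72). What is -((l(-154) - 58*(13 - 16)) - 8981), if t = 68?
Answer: 8667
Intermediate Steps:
l(y) = 140 (l(y) = 68 - 1*(-72) = 68 + 72 = 140)
-((l(-154) - 58*(13 - 16)) - 8981) = -((140 - 58*(13 - 16)) - 8981) = -((140 - 58*(-3)) - 8981) = -((140 + 174) - 8981) = -(314 - 8981) = -1*(-8667) = 8667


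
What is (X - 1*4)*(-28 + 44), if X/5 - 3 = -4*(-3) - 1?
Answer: 1056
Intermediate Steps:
X = 70 (X = 15 + 5*(-4*(-3) - 1) = 15 + 5*(12 - 1) = 15 + 5*11 = 15 + 55 = 70)
(X - 1*4)*(-28 + 44) = (70 - 1*4)*(-28 + 44) = (70 - 4)*16 = 66*16 = 1056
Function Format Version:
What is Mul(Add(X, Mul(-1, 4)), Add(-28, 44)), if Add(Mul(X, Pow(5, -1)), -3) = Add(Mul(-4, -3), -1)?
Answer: 1056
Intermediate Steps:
X = 70 (X = Add(15, Mul(5, Add(Mul(-4, -3), -1))) = Add(15, Mul(5, Add(12, -1))) = Add(15, Mul(5, 11)) = Add(15, 55) = 70)
Mul(Add(X, Mul(-1, 4)), Add(-28, 44)) = Mul(Add(70, Mul(-1, 4)), Add(-28, 44)) = Mul(Add(70, -4), 16) = Mul(66, 16) = 1056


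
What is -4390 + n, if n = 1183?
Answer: -3207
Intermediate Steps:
-4390 + n = -4390 + 1183 = -3207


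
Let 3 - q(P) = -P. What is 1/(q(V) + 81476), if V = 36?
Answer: 1/81515 ≈ 1.2268e-5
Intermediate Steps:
q(P) = 3 + P (q(P) = 3 - (-1)*P = 3 + P)
1/(q(V) + 81476) = 1/((3 + 36) + 81476) = 1/(39 + 81476) = 1/81515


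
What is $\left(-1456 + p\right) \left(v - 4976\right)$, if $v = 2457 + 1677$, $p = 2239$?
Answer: $-659286$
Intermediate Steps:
$v = 4134$
$\left(-1456 + p\right) \left(v - 4976\right) = \left(-1456 + 2239\right) \left(4134 - 4976\right) = 783 \left(-842\right) = -659286$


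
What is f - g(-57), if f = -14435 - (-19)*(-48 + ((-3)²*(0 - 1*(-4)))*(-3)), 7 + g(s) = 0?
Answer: -17392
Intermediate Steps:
g(s) = -7 (g(s) = -7 + 0 = -7)
f = -17399 (f = -14435 - (-19)*(-48 + (9*(0 + 4))*(-3)) = -14435 - (-19)*(-48 + (9*4)*(-3)) = -14435 - (-19)*(-48 + 36*(-3)) = -14435 - (-19)*(-48 - 108) = -14435 - (-19)*(-156) = -14435 - 1*2964 = -14435 - 2964 = -17399)
f - g(-57) = -17399 - 1*(-7) = -17399 + 7 = -17392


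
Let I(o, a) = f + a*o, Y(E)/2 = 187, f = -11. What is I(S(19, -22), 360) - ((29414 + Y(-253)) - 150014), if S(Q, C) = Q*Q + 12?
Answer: 254495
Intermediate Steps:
S(Q, C) = 12 + Q² (S(Q, C) = Q² + 12 = 12 + Q²)
Y(E) = 374 (Y(E) = 2*187 = 374)
I(o, a) = -11 + a*o
I(S(19, -22), 360) - ((29414 + Y(-253)) - 150014) = (-11 + 360*(12 + 19²)) - ((29414 + 374) - 150014) = (-11 + 360*(12 + 361)) - (29788 - 150014) = (-11 + 360*373) - 1*(-120226) = (-11 + 134280) + 120226 = 134269 + 120226 = 254495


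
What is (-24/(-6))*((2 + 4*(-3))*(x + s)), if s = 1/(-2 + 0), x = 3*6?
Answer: -700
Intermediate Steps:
x = 18
s = -½ (s = 1/(-2) = -½ ≈ -0.50000)
(-24/(-6))*((2 + 4*(-3))*(x + s)) = (-24/(-6))*((2 + 4*(-3))*(18 - ½)) = (-24*(-1)/6)*((2 - 12)*(35/2)) = (-8*(-½))*(-10*35/2) = 4*(-175) = -700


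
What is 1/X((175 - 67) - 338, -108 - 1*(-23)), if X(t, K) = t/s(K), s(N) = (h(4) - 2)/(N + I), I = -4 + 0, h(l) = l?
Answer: 1/10235 ≈ 9.7704e-5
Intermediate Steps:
I = -4
s(N) = 2/(-4 + N) (s(N) = (4 - 2)/(N - 4) = 2/(-4 + N))
X(t, K) = t*(-2 + K/2) (X(t, K) = t/((2/(-4 + K))) = t*(-2 + K/2))
1/X((175 - 67) - 338, -108 - 1*(-23)) = 1/(((175 - 67) - 338)*(-4 + (-108 - 1*(-23)))/2) = 1/((108 - 338)*(-4 + (-108 + 23))/2) = 1/((1/2)*(-230)*(-4 - 85)) = 1/((1/2)*(-230)*(-89)) = 1/10235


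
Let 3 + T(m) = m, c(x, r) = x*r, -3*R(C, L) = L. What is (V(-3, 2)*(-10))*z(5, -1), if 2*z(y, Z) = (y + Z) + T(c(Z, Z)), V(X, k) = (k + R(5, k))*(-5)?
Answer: 200/3 ≈ 66.667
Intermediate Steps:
R(C, L) = -L/3
c(x, r) = r*x
T(m) = -3 + m
V(X, k) = -10*k/3 (V(X, k) = (k - k/3)*(-5) = (2*k/3)*(-5) = -10*k/3)
z(y, Z) = -3/2 + Z/2 + y/2 + Z²/2 (z(y, Z) = ((y + Z) + (-3 + Z*Z))/2 = ((Z + y) + (-3 + Z²))/2 = (-3 + Z + y + Z²)/2 = -3/2 + Z/2 + y/2 + Z²/2)
(V(-3, 2)*(-10))*z(5, -1) = (-10/3*2*(-10))*(-3/2 + (½)*(-1) + (½)*5 + (½)*(-1)²) = (-20/3*(-10))*(-3/2 - ½ + 5/2 + (½)*1) = 200*(-3/2 - ½ + 5/2 + ½)/3 = (200/3)*1 = 200/3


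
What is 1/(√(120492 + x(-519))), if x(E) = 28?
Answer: √30130/60260 ≈ 0.0028805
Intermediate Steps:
1/(√(120492 + x(-519))) = 1/(√(120492 + 28)) = 1/(√120520) = 1/(2*√30130) = √30130/60260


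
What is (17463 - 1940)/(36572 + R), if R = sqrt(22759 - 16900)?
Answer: 13202492/31104775 - 1083*sqrt(651)/31104775 ≈ 0.42356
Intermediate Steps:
R = 3*sqrt(651) (R = sqrt(5859) = 3*sqrt(651) ≈ 76.544)
(17463 - 1940)/(36572 + R) = (17463 - 1940)/(36572 + 3*sqrt(651)) = 15523/(36572 + 3*sqrt(651))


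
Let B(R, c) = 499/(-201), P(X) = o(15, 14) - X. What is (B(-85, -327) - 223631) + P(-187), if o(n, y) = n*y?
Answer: -44870533/201 ≈ -2.2324e+5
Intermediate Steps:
P(X) = 210 - X (P(X) = 15*14 - X = 210 - X)
B(R, c) = -499/201 (B(R, c) = 499*(-1/201) = -499/201)
(B(-85, -327) - 223631) + P(-187) = (-499/201 - 223631) + (210 - 1*(-187)) = -44950330/201 + (210 + 187) = -44950330/201 + 397 = -44870533/201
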